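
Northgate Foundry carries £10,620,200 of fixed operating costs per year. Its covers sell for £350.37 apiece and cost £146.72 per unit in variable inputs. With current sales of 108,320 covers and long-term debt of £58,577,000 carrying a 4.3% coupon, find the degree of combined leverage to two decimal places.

2.47

Contribution at this volume is 108,320 × £203.65 = £22,059,368.00.
EBIT = £22,059,368.00 − £10,620,200 = £11,439,168.00. Interest = £2,518,811.00, so EBIT − I = £8,920,357.00.
Degree of total leverage = total CM / (EBIT − interest) = £22,059,368.00 / £8,920,357.00 = 2.4729.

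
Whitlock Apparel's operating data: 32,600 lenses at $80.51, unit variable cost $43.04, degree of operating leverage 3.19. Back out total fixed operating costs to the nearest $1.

At 32,600 units, contribution = 32,600 × $37.47 = $1,221,522.00.
DOL = contribution / EBIT, so EBIT = $1,221,522.00 / 3.19 = $382,922.26.
And FC = contribution − EBIT = $1,221,522.00 − $382,922.26 = $838,600.

$838,600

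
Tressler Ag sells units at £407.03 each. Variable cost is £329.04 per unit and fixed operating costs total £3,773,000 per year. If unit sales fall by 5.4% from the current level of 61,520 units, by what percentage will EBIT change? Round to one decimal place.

-25.3%

Total contribution margin = 61,520 × £77.99 = £4,797,944.80.
EBIT = £4,797,944.80 − £3,773,000 = £1,024,944.80.
So DOL = total CM / EBIT = £4,797,944.80 / £1,024,944.80 = 4.6812.
Operating income changes by 4.6812 × -5.4% = -25.3%.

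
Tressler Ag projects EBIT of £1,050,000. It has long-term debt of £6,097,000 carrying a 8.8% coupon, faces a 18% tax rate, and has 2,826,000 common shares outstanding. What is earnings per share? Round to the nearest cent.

£0.15

Pre-tax income = £1,050,000 − £536,536.00 = £513,464.00.
Net income = £513,464.00 × (1 − 0.18) = £421,040.48.
EPS = £421,040.48 ÷ 2,826,000 = £0.15.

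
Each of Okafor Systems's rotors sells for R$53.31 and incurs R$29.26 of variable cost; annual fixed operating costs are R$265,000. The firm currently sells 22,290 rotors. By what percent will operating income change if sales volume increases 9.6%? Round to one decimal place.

+19.0%

At 22,290 units, contribution = 22,290 × R$24.05 = R$536,074.50.
Subtracting fixed costs: EBIT = R$536,074.50 − R$265,000 = R$271,074.50.
Degree of operating leverage = R$536,074.50 / R$271,074.50 = 1.9776.
So EBIT moves 1.9776 × (+9.6%) = +19.0%.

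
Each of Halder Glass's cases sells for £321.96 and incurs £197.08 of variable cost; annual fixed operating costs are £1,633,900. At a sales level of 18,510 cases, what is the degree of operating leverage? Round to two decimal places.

Total contribution margin = 18,510 × £124.88 = £2,311,528.80.
Subtracting fixed costs: EBIT = £2,311,528.80 − £1,633,900 = £677,628.80.
Degree of operating leverage = £2,311,528.80 / £677,628.80 = 3.4112.

3.41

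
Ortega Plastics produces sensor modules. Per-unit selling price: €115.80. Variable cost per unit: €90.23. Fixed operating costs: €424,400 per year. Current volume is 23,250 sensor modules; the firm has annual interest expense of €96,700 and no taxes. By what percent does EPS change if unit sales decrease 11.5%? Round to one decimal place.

At 23,250 units, contribution = 23,250 × €25.57 = €594,502.50.
EBIT = €594,502.50 − €424,400 = €170,102.50.
After interest of €96,700.00, pre-tax earnings = €73,402.50.
Degree of combined leverage = contribution ÷ (EBIT − I) = €594,502.50 ÷ €73,402.50 = 8.0992.
EPS therefore changes by 8.0992 × (-11.5%) = -93.1%.

-93.1%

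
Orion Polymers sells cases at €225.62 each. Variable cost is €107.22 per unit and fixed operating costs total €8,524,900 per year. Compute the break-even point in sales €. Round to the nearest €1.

Contribution margin per unit = €225.62 − €107.22 = €118.40, a CM ratio of €118.40 ÷ €225.62 = 0.5248.
Break-even sales = FC ÷ CM ratio = €8,524,900 × €225.62 / €118.40 = €16,244,831.

€16,244,831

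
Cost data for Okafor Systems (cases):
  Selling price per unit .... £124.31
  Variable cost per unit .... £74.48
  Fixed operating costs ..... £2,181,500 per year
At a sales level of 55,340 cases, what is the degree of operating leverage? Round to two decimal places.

At 55,340 units, contribution = 55,340 × £49.83 = £2,757,592.20.
Operating income = contribution − fixed costs = £2,757,592.20 − £2,181,500 = £576,092.20.
So DOL = total CM / EBIT = £2,757,592.20 / £576,092.20 = 4.7867.

4.79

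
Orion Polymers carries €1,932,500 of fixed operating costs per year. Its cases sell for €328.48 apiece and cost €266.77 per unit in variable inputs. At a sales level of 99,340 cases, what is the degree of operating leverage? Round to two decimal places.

Total contribution margin = 99,340 × €61.71 = €6,130,271.40.
Operating income = contribution − fixed costs = €6,130,271.40 − €1,932,500 = €4,197,771.40.
Degree of operating leverage = €6,130,271.40 / €4,197,771.40 = 1.4604.

1.46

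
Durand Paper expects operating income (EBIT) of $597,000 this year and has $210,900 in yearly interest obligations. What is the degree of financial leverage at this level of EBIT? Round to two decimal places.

Interest = $210,900.00.
Degree of financial leverage = EBIT / (EBIT − interest) = $597,000 / $386,100.00 = 1.5462.

1.55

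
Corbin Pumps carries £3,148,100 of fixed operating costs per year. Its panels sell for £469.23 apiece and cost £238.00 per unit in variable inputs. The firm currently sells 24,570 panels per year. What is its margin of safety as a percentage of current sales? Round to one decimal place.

44.6%

Each unit contributes £469.23 − £238.00 = £231.23. Break-even units = £3,148,100 ÷ £231.23 = 13,614.58; break-even revenue = 13,614.58 × £469.23 = £6,388,370.73.
Actual sales revenue = 24,570 × £469.23 = £11,528,981.10.
Margin of safety = (£11,528,981.10 − £6,388,370.73) ÷ £11,528,981.10 = 44.6%.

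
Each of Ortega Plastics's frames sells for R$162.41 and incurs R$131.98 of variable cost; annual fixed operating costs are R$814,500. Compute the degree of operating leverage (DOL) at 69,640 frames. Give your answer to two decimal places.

1.62

Total contribution margin = 69,640 × R$30.43 = R$2,119,145.20.
Subtracting fixed costs: EBIT = R$2,119,145.20 − R$814,500 = R$1,304,645.20.
So DOL = total CM / EBIT = R$2,119,145.20 / R$1,304,645.20 = 1.6243.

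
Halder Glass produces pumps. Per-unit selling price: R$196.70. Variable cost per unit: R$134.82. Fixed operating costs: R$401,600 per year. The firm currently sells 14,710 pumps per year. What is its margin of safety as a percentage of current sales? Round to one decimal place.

Unit CM = price − variable cost = R$196.70 − R$134.82 = R$61.88. Break-even units = R$401,600 ÷ R$61.88 = 6,489.98; break-even revenue = 6,489.98 × R$196.70 = R$1,276,579.19.
Current sales = 14,710 × R$196.70 = R$2,893,457.00.
Margin of safety = (R$2,893,457.00 − R$1,276,579.19) ÷ R$2,893,457.00 = 55.9%.

55.9%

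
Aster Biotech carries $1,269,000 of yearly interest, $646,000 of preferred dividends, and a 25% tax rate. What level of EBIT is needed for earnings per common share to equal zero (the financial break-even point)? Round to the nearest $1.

Grossing the preferred dividend up to pre-tax terms: $646,000 / (1 − 0.25) = $861,333.33.
Financial break-even EBIT = interest + D_p ÷ (1 − t) = $1,269,000 + $861,333.33 = $2,130,333.33.

$2,130,333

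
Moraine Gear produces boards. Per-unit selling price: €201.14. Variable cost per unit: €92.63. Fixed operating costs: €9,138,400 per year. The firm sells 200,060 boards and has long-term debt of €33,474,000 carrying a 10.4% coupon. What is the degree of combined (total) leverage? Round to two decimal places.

Total contribution margin = 200,060 × €108.51 = €21,708,510.60.
Subtracting fixed costs: EBIT = €21,708,510.60 − €9,138,400 = €12,570,110.60. Interest = €3,481,296.00, so EBIT − I = €9,088,814.60.
Degree of total leverage = total CM / (EBIT − interest) = €21,708,510.60 / €9,088,814.60 = 2.3885.

2.39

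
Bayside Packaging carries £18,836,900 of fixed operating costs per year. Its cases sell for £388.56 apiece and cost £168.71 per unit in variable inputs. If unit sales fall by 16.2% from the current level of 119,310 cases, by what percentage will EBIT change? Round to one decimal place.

-57.5%

Contribution at this volume is 119,310 × £219.85 = £26,230,303.50.
EBIT = £26,230,303.50 − £18,836,900 = £7,393,403.50.
DOL = contribution ÷ EBIT = £26,230,303.50 ÷ £7,393,403.50 = 3.5478.
Operating income changes by 3.5478 × -16.2% = -57.5%.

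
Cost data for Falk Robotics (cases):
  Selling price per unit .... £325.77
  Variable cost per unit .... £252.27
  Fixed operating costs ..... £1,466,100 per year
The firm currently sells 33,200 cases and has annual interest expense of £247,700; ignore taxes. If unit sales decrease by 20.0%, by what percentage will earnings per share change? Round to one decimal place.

Total contribution margin = 33,200 × £73.50 = £2,440,200.00.
Operating income = contribution − fixed costs = £2,440,200.00 − £1,466,100 = £974,100.00.
After interest of £247,700.00, pre-tax earnings = £726,400.00.
Degree of combined leverage = contribution ÷ (EBIT − I) = £2,440,200.00 ÷ £726,400.00 = 3.3593.
%ΔEPS = DCL × %ΔSales = 3.3593 × -20.0% = -67.2%.

-67.2%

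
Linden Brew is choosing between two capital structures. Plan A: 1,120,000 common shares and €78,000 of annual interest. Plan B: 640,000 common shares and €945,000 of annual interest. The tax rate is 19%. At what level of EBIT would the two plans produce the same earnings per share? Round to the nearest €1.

Set EPS_A = EPS_B: (EBIT − €78,000)(1 − 0.19) ÷ 1,120,000 = (EBIT − €945,000)(1 − 0.19) ÷ 640,000.
Cancelling (1 − t) and cross-multiplying: 640,000·(EBIT − 78,000) = 1,120,000·(EBIT − 945,000).
Solving, EBIT = (945,000·1,120,000 − 78,000·640,000) / (1,120,000 − 640,000) = 1,008,480,000,000 / 480,000 = 2,101,000.00.

€2,101,000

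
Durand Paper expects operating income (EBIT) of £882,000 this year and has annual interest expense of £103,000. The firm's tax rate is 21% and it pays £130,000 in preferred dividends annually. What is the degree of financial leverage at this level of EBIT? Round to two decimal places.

Interest = £103,000.00.
Pre-tax preferred-dividend burden = £130,000 ÷ (1 − 0.21) = £164,556.96.
DFL = EBIT ÷ [EBIT − I − D_p/(1−t)] = £882,000 ÷ [£882,000 − £103,000.00 − £164,556.96] = £882,000 ÷ £614,443.04 = 1.4354.

1.44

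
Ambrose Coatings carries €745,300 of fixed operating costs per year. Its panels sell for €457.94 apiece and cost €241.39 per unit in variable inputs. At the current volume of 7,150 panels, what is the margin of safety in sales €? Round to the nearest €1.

€1,698,179

Unit CM = price − variable cost = €457.94 − €241.39 = €216.55. Break-even units = €745,300 ÷ €216.55 = 3,441.70; break-even revenue = 3,441.70 × €457.94 = €1,576,091.81.
Actual sales revenue = 7,150 × €457.94 = €3,274,271.00.
Margin of safety = €3,274,271.00 − €1,576,091.81 = €1,698,179.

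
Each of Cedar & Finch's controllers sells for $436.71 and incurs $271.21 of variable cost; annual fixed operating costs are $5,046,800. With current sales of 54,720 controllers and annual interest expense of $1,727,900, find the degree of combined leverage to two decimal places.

At 54,720 units, contribution = 54,720 × $165.50 = $9,056,160.00.
Subtracting fixed costs: EBIT = $9,056,160.00 − $5,046,800 = $4,009,360.00. Interest = $1,727,900.00.
DOL = $9,056,160.00 ÷ $4,009,360.00 = 2.2588; DFL = $4,009,360.00 ÷ $2,281,460.00 = 1.7574.
DCL = DOL × DFL = 2.2588 × 1.7574 = 3.9696.

3.97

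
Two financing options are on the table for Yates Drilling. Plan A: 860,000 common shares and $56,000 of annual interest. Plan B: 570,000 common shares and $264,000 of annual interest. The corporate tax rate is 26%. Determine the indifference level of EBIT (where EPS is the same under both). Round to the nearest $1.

$672,828

Set EPS_A = EPS_B: (EBIT − $56,000)(1 − 0.26) ÷ 860,000 = (EBIT − $264,000)(1 − 0.26) ÷ 570,000.
The (1 − t) factor cancels: (EBIT − 56,000) × 570,000 = (EBIT − 264,000) × 860,000.
Solving, EBIT = (264,000·860,000 − 56,000·570,000) / (860,000 − 570,000) = 195,120,000,000 / 290,000 = 672,827.59.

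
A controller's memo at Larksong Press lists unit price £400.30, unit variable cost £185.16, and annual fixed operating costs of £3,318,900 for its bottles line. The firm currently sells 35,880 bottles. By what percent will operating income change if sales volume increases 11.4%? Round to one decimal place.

At 35,880 units, contribution = 35,880 × £215.14 = £7,719,223.20.
Subtracting fixed costs: EBIT = £7,719,223.20 − £3,318,900 = £4,400,323.20.
DOL = contribution ÷ EBIT = £7,719,223.20 ÷ £4,400,323.20 = 1.7542.
Operating income changes by 1.7542 × +11.4% = +20.0%.

+20.0%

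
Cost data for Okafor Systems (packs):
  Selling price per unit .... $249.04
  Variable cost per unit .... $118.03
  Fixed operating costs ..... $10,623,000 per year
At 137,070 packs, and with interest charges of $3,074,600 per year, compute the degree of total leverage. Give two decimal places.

4.22

Total contribution margin = 137,070 × $131.01 = $17,957,540.70.
EBIT = $17,957,540.70 − $10,623,000 = $7,334,540.70. Interest = $3,074,600.00, so EBIT − I = $4,259,940.70.
DCL = contribution ÷ (EBIT − I) = $17,957,540.70 ÷ $4,259,940.70 = 4.2154.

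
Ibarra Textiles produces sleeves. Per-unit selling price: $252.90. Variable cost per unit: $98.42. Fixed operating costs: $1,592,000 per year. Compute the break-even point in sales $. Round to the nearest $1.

CM per unit = $252.90 − $98.42 = $154.48; CM ratio = $154.48 / $252.90 = 0.6108.
Break-even sales = FC ÷ CM ratio = $1,592,000 × $252.90 / $154.48 = $2,606,271.

$2,606,271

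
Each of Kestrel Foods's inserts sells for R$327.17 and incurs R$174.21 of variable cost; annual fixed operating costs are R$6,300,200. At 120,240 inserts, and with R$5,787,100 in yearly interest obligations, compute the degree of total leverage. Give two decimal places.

2.92

Contribution at this volume is 120,240 × R$152.96 = R$18,391,910.40.
EBIT = R$18,391,910.40 − R$6,300,200 = R$12,091,710.40. Interest = R$5,787,100.00.
DOL = R$18,391,910.40 ÷ R$12,091,710.40 = 1.5210; DFL = R$12,091,710.40 ÷ R$6,304,610.40 = 1.9179.
DCL = DOL × DFL = 1.5210 × 1.9179 = 2.9171.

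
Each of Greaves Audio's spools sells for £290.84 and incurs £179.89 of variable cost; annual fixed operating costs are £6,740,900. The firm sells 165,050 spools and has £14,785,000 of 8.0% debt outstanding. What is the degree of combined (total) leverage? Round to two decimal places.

At 165,050 units, contribution = 165,050 × £110.95 = £18,312,297.50.
Operating income = contribution − fixed costs = £18,312,297.50 − £6,740,900 = £11,571,397.50. Interest = £1,182,800.00, so EBIT − I = £10,388,597.50.
DCL = contribution ÷ (EBIT − I) = £18,312,297.50 ÷ £10,388,597.50 = 1.7627.

1.76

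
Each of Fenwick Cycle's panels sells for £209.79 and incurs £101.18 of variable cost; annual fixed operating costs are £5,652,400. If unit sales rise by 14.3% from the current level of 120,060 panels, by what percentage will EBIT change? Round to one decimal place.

Contribution at this volume is 120,060 × £108.61 = £13,039,716.60.
Subtracting fixed costs: EBIT = £13,039,716.60 − £5,652,400 = £7,387,316.60.
So DOL = total CM / EBIT = £13,039,716.60 / £7,387,316.60 = 1.7651.
So EBIT moves 1.7651 × (+14.3%) = +25.2%.

+25.2%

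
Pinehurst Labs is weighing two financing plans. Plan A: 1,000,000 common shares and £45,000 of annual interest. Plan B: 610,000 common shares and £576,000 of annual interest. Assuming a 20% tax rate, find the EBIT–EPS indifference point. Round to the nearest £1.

£1,406,538

At indifference, (EBIT − 45,000)(1 − t)/1,000,000 = (EBIT − 576,000)(1 − t)/610,000.
The (1 − t) factor cancels: (EBIT − 45,000) × 610,000 = (EBIT − 576,000) × 1,000,000.
Solving, EBIT = (576,000·1,000,000 − 45,000·610,000) / (1,000,000 − 610,000) = 548,550,000,000 / 390,000 = 1,406,538.46.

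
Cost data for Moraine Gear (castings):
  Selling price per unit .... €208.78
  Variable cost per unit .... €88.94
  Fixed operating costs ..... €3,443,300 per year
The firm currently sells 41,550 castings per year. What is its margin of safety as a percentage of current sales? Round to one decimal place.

Each unit contributes €208.78 − €88.94 = €119.84. Break-even units = €3,443,300 ÷ €119.84 = 28,732.48; break-even revenue = 28,732.48 × €208.78 = €5,998,766.47.
Actual sales revenue = 41,550 × €208.78 = €8,674,809.00.
Margin of safety = (€8,674,809.00 − €5,998,766.47) ÷ €8,674,809.00 = 30.8%.

30.8%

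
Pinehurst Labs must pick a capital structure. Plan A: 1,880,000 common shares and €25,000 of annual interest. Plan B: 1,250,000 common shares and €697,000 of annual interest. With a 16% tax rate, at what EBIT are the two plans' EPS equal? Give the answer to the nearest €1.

€2,030,333

At indifference, (EBIT − 25,000)(1 − t)/1,880,000 = (EBIT − 697,000)(1 − t)/1,250,000.
The (1 − t) factor cancels: (EBIT − 25,000) × 1,250,000 = (EBIT − 697,000) × 1,880,000.
EBIT × (1,880,000 − 1,250,000) = 697,000 × 1,880,000 − 25,000 × 1,250,000 = 1,279,110,000,000, so EBIT = 1,279,110,000,000 ÷ 630,000 = 2,030,333.33.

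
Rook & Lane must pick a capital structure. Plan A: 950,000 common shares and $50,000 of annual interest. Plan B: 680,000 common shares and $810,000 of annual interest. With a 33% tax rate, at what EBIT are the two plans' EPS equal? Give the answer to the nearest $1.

At indifference, (EBIT − 50,000)(1 − t)/950,000 = (EBIT − 810,000)(1 − t)/680,000.
Cancelling (1 − t) and cross-multiplying: 680,000·(EBIT − 50,000) = 950,000·(EBIT − 810,000).
Solving, EBIT = (810,000·950,000 − 50,000·680,000) / (950,000 − 680,000) = 735,500,000,000 / 270,000 = 2,724,074.07.

$2,724,074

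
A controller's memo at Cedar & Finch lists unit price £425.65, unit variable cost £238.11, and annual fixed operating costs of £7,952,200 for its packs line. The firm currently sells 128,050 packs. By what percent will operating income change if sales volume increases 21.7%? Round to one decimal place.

At 128,050 units, contribution = 128,050 × £187.54 = £24,014,497.00.
Subtracting fixed costs: EBIT = £24,014,497.00 − £7,952,200 = £16,062,297.00.
So DOL = total CM / EBIT = £24,014,497.00 / £16,062,297.00 = 1.4951.
%ΔEBIT = DOL × %ΔSales = 1.4951 × +21.7% = +32.4%.

+32.4%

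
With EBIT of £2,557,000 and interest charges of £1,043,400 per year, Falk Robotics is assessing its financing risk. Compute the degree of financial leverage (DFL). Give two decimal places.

1.69

Annual interest charges come to £1,043,400.00.
DFL = EBIT ÷ (EBIT − I) = £2,557,000 ÷ (£2,557,000 − £1,043,400.00) = £2,557,000 ÷ £1,513,600.00 = 1.6893.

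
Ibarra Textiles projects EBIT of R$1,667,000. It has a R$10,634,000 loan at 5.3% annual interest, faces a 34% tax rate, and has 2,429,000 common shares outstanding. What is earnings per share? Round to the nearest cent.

Pre-tax income = R$1,667,000 − R$563,602.00 = R$1,103,398.00.
Net income = R$1,103,398.00 × (1 − 0.34) = R$728,242.68.
EPS = R$728,242.68 ÷ 2,429,000 = R$0.30.

R$0.30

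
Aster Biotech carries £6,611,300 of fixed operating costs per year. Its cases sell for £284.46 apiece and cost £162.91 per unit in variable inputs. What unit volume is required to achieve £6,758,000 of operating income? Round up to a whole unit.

Unit CM = price − variable cost = £284.46 − £162.91 = £121.55.
Need Q such that Q × £121.55 − £6,611,300 = £6,758,000, i.e. Q = £13,369,300 / £121.55 = 109,990.13 → 109,991.

109,991 cases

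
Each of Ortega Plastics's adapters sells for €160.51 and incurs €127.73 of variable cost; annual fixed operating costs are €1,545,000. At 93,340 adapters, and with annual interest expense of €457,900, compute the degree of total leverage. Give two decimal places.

Contribution at this volume is 93,340 × €32.78 = €3,059,685.20.
EBIT = €3,059,685.20 − €1,545,000 = €1,514,685.20. Interest = €457,900.00.
DOL = €3,059,685.20 ÷ €1,514,685.20 = 2.0200; DFL = €1,514,685.20 ÷ €1,056,785.20 = 1.4333.
DCL = DOL × DFL = 2.0200 × 1.4333 = 2.8953.

2.90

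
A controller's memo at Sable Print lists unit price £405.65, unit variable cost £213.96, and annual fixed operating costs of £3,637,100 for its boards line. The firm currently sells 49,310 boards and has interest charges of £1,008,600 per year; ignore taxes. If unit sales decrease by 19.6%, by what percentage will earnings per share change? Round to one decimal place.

-38.5%

Total contribution margin = 49,310 × £191.69 = £9,452,233.90.
Subtracting fixed costs: EBIT = £9,452,233.90 − £3,637,100 = £5,815,133.90.
Interest = £1,008,600.00, so EBIT − I = £4,806,533.90.
DCL = total CM / (EBIT − I) = £9,452,233.90 / £4,806,533.90 = 1.9665.
%ΔEPS = DCL × %ΔSales = 1.9665 × -19.6% = -38.5%.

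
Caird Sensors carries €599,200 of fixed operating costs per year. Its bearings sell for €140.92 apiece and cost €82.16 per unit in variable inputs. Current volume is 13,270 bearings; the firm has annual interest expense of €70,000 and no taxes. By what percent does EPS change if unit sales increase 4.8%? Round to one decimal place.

+33.9%

At 13,270 units, contribution = 13,270 × €58.76 = €779,745.20.
Operating income = contribution − fixed costs = €779,745.20 − €599,200 = €180,545.20.
After interest of €70,000.00, pre-tax earnings = €110,545.20.
DCL = total CM / (EBIT − I) = €779,745.20 / €110,545.20 = 7.0536.
%ΔEPS = DCL × %ΔSales = 7.0536 × +4.8% = +33.9%.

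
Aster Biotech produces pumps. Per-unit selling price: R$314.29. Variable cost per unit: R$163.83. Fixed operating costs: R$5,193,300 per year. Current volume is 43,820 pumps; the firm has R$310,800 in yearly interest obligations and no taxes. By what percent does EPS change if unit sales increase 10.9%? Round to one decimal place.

+66.0%

Total contribution margin = 43,820 × R$150.46 = R$6,593,157.20.
Operating income = contribution − fixed costs = R$6,593,157.20 − R$5,193,300 = R$1,399,857.20.
Interest = R$310,800.00, so EBIT − I = R$1,089,057.20.
Degree of combined leverage = contribution ÷ (EBIT − I) = R$6,593,157.20 ÷ R$1,089,057.20 = 6.0540.
%ΔEPS = DCL × %ΔSales = 6.0540 × +10.9% = +66.0%.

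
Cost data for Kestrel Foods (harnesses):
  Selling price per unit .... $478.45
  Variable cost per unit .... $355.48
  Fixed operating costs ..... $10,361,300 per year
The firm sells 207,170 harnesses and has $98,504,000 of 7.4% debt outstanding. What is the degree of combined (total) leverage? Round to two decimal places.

3.26

At 207,170 units, contribution = 207,170 × $122.97 = $25,475,694.90.
Operating income = contribution − fixed costs = $25,475,694.90 − $10,361,300 = $15,114,394.90. Interest = $7,289,296.00.
DOL = $25,475,694.90 ÷ $15,114,394.90 = 1.6855; DFL = $15,114,394.90 ÷ $7,825,098.90 = 1.9315.
Combined leverage = 1.6855 × 1.9315 = 3.2555.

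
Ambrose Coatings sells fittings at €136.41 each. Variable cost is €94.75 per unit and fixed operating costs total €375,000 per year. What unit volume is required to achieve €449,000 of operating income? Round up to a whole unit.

19,780 fittings

Unit CM = price − variable cost = €136.41 − €94.75 = €41.66.
Units = (FC + target) / CM = (€375,000 + €449,000) / €41.66 = 19,779.16, so 19,780 fittings.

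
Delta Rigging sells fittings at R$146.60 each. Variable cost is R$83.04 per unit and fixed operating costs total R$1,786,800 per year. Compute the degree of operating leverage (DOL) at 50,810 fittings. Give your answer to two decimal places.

2.24

Total contribution margin = 50,810 × R$63.56 = R$3,229,483.60.
Operating income = contribution − fixed costs = R$3,229,483.60 − R$1,786,800 = R$1,442,683.60.
So DOL = total CM / EBIT = R$3,229,483.60 / R$1,442,683.60 = 2.2385.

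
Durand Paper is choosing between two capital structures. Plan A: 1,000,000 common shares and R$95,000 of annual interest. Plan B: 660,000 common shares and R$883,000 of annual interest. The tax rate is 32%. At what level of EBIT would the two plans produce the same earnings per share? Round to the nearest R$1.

R$2,412,647

Set EPS_A = EPS_B: (EBIT − R$95,000)(1 − 0.32) ÷ 1,000,000 = (EBIT − R$883,000)(1 − 0.32) ÷ 660,000.
Cancelling (1 − t) and cross-multiplying: 660,000·(EBIT − 95,000) = 1,000,000·(EBIT − 883,000).
Solving, EBIT = (883,000·1,000,000 − 95,000·660,000) / (1,000,000 − 660,000) = 820,300,000,000 / 340,000 = 2,412,647.06.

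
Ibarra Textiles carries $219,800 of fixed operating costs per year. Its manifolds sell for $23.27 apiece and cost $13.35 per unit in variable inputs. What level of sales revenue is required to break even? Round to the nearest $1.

Contribution margin per unit = $23.27 − $13.35 = $9.92, a CM ratio of $9.92 ÷ $23.27 = 0.4263.
Break-even revenue = fixed costs × price ÷ CM = $219,800 × $23.27 ÷ $9.92 = $515,599.

$515,599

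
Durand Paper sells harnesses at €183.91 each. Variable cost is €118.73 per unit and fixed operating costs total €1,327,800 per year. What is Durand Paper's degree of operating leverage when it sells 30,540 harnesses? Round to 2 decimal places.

3.00

Contribution at this volume is 30,540 × €65.18 = €1,990,597.20.
Subtracting fixed costs: EBIT = €1,990,597.20 − €1,327,800 = €662,797.20.
DOL = contribution ÷ EBIT = €1,990,597.20 ÷ €662,797.20 = 3.0033.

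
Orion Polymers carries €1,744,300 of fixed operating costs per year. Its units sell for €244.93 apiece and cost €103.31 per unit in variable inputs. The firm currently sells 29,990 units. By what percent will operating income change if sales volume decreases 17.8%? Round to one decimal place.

-30.2%

Contribution at this volume is 29,990 × €141.62 = €4,247,183.80.
Subtracting fixed costs: EBIT = €4,247,183.80 − €1,744,300 = €2,502,883.80.
DOL = contribution ÷ EBIT = €4,247,183.80 ÷ €2,502,883.80 = 1.6969.
So EBIT moves 1.6969 × (-17.8%) = -30.2%.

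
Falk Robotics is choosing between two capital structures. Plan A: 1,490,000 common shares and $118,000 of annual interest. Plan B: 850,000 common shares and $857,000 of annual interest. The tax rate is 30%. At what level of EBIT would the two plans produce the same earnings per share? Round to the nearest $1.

$1,838,484

At indifference, (EBIT − 118,000)(1 − t)/1,490,000 = (EBIT − 857,000)(1 − t)/850,000.
Cancelling (1 − t) and cross-multiplying: 850,000·(EBIT − 118,000) = 1,490,000·(EBIT − 857,000).
EBIT × (1,490,000 − 850,000) = 857,000 × 1,490,000 − 118,000 × 850,000 = 1,176,630,000,000, so EBIT = 1,176,630,000,000 ÷ 640,000 = 1,838,484.38.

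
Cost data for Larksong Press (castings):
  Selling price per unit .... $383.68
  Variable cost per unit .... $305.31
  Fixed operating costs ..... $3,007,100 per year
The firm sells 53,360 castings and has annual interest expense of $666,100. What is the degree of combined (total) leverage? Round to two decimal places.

Total contribution margin = 53,360 × $78.37 = $4,181,823.20.
Subtracting fixed costs: EBIT = $4,181,823.20 − $3,007,100 = $1,174,723.20. Interest = $666,100.00, so EBIT − I = $508,623.20.
Degree of total leverage = total CM / (EBIT − interest) = $4,181,823.20 / $508,623.20 = 8.2218.

8.22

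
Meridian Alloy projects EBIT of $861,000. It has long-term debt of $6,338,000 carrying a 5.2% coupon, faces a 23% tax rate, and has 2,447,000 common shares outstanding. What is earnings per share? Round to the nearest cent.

$0.17

Pre-tax income = $861,000 − $329,576.00 = $531,424.00.
After tax at 23%: net income = $531,424.00 × 0.77 = $409,196.48.
Per share: $409,196.48 / 2,447,000 shares = $0.17.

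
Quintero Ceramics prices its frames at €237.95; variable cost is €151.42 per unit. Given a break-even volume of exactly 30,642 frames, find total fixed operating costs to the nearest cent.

Unit CM = price − variable cost = €237.95 − €151.42 = €86.53.
Fixed costs = break-even units × CM = 30,642 × €86.53 = €2,651,452.26.

€2,651,452.26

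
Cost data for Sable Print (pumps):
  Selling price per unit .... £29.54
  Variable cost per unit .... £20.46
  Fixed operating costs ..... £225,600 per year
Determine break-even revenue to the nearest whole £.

£733,945

Contribution margin per unit = £29.54 − £20.46 = £9.08, a CM ratio of £9.08 ÷ £29.54 = 0.3074.
Break-even revenue = fixed costs × price ÷ CM = £225,600 × £29.54 ÷ £9.08 = £733,945.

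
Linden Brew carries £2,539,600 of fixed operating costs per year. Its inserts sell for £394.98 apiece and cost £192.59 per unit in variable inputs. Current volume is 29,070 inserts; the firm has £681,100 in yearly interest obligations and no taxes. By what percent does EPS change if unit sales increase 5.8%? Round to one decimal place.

+12.8%

Total contribution margin = 29,070 × £202.39 = £5,883,477.30.
Subtracting fixed costs: EBIT = £5,883,477.30 − £2,539,600 = £3,343,877.30.
Interest = £681,100.00, so EBIT − I = £2,662,777.30.
Degree of combined leverage = contribution ÷ (EBIT − I) = £5,883,477.30 ÷ £2,662,777.30 = 2.2095.
EPS therefore changes by 2.2095 × (+5.8%) = +12.8%.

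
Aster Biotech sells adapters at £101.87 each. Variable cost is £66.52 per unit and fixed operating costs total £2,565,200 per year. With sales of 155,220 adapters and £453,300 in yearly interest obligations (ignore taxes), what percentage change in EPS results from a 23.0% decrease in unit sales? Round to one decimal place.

At 155,220 units, contribution = 155,220 × £35.35 = £5,487,027.00.
Subtracting fixed costs: EBIT = £5,487,027.00 − £2,565,200 = £2,921,827.00.
After interest of £453,300.00, pre-tax earnings = £2,468,527.00.
Degree of combined leverage = contribution ÷ (EBIT − I) = £5,487,027.00 ÷ £2,468,527.00 = 2.2228.
EPS therefore changes by 2.2228 × (-23.0%) = -51.1%.

-51.1%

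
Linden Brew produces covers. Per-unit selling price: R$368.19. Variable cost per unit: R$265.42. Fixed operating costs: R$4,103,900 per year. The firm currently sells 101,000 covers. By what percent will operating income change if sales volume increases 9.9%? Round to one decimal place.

+16.4%

Contribution at this volume is 101,000 × R$102.77 = R$10,379,770.00.
EBIT = R$10,379,770.00 − R$4,103,900 = R$6,275,870.00.
Degree of operating leverage = R$10,379,770.00 / R$6,275,870.00 = 1.6539.
So EBIT moves 1.6539 × (+9.9%) = +16.4%.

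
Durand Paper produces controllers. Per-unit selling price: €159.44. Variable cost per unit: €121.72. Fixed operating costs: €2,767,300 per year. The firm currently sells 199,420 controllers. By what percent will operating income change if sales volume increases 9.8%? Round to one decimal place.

+15.5%

At 199,420 units, contribution = 199,420 × €37.72 = €7,522,122.40.
Operating income = contribution − fixed costs = €7,522,122.40 − €2,767,300 = €4,754,822.40.
DOL = contribution ÷ EBIT = €7,522,122.40 ÷ €4,754,822.40 = 1.5820.
Operating income changes by 1.5820 × +9.8% = +15.5%.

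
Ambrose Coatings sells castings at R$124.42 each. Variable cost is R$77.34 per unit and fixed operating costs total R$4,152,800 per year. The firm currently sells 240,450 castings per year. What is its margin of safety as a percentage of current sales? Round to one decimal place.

Contribution margin per unit = R$124.42 − R$77.34 = R$47.08. Break-even units = R$4,152,800 ÷ R$47.08 = 88,207.31; break-even revenue = 88,207.31 × R$124.42 = R$10,974,753.10.
Current sales = 240,450 × R$124.42 = R$29,916,789.00.
Margin of safety = (R$29,916,789.00 − R$10,974,753.10) ÷ R$29,916,789.00 = 63.3%.

63.3%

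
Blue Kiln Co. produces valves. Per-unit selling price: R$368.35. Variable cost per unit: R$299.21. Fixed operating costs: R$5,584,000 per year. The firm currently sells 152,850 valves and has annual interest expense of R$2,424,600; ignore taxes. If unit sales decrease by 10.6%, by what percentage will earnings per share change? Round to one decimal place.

At 152,850 units, contribution = 152,850 × R$69.14 = R$10,568,049.00.
Subtracting fixed costs: EBIT = R$10,568,049.00 − R$5,584,000 = R$4,984,049.00.
Interest = R$2,424,600.00, so EBIT − I = R$2,559,449.00.
Degree of combined leverage = contribution ÷ (EBIT − I) = R$10,568,049.00 ÷ R$2,559,449.00 = 4.1290.
%ΔEPS = DCL × %ΔSales = 4.1290 × -10.6% = -43.8%.

-43.8%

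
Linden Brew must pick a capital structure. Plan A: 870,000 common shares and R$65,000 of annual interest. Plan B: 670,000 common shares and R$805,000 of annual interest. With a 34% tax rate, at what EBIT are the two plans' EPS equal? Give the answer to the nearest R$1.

R$3,284,000

At indifference, (EBIT − 65,000)(1 − t)/870,000 = (EBIT − 805,000)(1 − t)/670,000.
The (1 − t) factor cancels: (EBIT − 65,000) × 670,000 = (EBIT − 805,000) × 870,000.
EBIT × (870,000 − 670,000) = 805,000 × 870,000 − 65,000 × 670,000 = 656,800,000,000, so EBIT = 656,800,000,000 ÷ 200,000 = 3,284,000.00.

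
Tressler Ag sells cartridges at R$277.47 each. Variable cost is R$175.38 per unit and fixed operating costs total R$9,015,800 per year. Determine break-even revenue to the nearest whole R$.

R$24,504,007

CM per unit = R$277.47 − R$175.38 = R$102.09; CM ratio = R$102.09 / R$277.47 = 0.3679.
Break-even revenue = fixed costs × price ÷ CM = R$9,015,800 × R$277.47 ÷ R$102.09 = R$24,504,007.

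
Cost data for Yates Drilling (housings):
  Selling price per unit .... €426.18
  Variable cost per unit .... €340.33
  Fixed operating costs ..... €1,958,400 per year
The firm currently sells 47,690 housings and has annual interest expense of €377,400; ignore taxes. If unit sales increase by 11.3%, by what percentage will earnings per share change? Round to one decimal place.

At 47,690 units, contribution = 47,690 × €85.85 = €4,094,186.50.
Operating income = contribution − fixed costs = €4,094,186.50 − €1,958,400 = €2,135,786.50.
After interest of €377,400.00, pre-tax earnings = €1,758,386.50.
DCL = total CM / (EBIT − I) = €4,094,186.50 / €1,758,386.50 = 2.3284.
%ΔEPS = DCL × %ΔSales = 2.3284 × +11.3% = +26.3%.

+26.3%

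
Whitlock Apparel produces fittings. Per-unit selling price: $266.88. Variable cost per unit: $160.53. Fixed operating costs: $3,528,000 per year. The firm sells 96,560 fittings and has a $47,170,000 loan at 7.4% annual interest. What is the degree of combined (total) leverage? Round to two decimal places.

Total contribution margin = 96,560 × $106.35 = $10,269,156.00.
EBIT = $10,269,156.00 − $3,528,000 = $6,741,156.00. Interest = $3,490,580.00, so EBIT − I = $3,250,576.00.
DCL = contribution ÷ (EBIT − I) = $10,269,156.00 ÷ $3,250,576.00 = 3.1592.

3.16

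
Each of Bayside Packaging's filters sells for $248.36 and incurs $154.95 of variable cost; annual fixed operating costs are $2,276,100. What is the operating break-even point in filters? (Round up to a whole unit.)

Each unit contributes $248.36 − $154.95 = $93.41.
Break-even volume = fixed costs ÷ CM per unit = $2,276,100 ÷ $93.41 = 24,366.77, so 24,367 filters.

24,367 filters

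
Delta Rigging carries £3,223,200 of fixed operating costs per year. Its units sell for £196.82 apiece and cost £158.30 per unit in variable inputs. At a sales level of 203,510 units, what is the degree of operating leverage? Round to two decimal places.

Contribution at this volume is 203,510 × £38.52 = £7,839,205.20.
EBIT = £7,839,205.20 − £3,223,200 = £4,616,005.20.
So DOL = total CM / EBIT = £7,839,205.20 / £4,616,005.20 = 1.6983.

1.70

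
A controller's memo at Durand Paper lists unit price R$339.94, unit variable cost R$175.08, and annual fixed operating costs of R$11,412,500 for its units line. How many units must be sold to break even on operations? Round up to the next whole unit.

69,226 units

Unit CM = price − variable cost = R$339.94 − R$175.08 = R$164.86.
Units to break even: R$11,412,500 ÷ R$164.86 = 69,225.40, rounded up to 69,226.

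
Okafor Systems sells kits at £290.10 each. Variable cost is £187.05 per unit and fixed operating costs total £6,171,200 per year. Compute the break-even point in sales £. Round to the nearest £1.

CM per unit = £290.10 − £187.05 = £103.05; CM ratio = £103.05 / £290.10 = 0.3552.
Break-even revenue = fixed costs × price ÷ CM = £6,171,200 × £290.10 ÷ £103.05 = £17,372,781.

£17,372,781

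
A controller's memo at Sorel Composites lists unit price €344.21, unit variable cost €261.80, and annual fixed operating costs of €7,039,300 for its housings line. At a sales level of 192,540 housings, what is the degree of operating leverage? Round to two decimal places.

Total contribution margin = 192,540 × €82.41 = €15,867,221.40.
Subtracting fixed costs: EBIT = €15,867,221.40 − €7,039,300 = €8,827,921.40.
DOL = contribution ÷ EBIT = €15,867,221.40 ÷ €8,827,921.40 = 1.7974.

1.80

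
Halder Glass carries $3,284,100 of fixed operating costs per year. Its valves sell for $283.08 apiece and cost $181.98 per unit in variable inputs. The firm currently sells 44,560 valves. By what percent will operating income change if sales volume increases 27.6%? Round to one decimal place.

+101.8%

Total contribution margin = 44,560 × $101.10 = $4,505,016.00.
EBIT = $4,505,016.00 − $3,284,100 = $1,220,916.00.
Degree of operating leverage = $4,505,016.00 / $1,220,916.00 = 3.6899.
So EBIT moves 3.6899 × (+27.6%) = +101.8%.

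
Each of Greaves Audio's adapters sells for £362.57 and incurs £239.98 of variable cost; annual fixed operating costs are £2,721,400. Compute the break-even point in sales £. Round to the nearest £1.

£8,048,764

Contribution margin per unit = £362.57 − £239.98 = £122.59, a CM ratio of £122.59 ÷ £362.57 = 0.3381.
Break-even sales = FC ÷ CM ratio = £2,721,400 × £362.57 / £122.59 = £8,048,764.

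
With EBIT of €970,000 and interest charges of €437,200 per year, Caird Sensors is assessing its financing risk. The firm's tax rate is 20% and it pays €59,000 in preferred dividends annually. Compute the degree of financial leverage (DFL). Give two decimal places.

2.11

Annual interest charges come to €437,200.00.
Preferred dividends grossed up pre-tax: €59,000 / (1 − 0.20) = €73,750.00.
DFL = EBIT ÷ [EBIT − I − D_p/(1−t)] = €970,000 ÷ [€970,000 − €437,200.00 − €73,750.00] = €970,000 ÷ €459,050.00 = 2.1131.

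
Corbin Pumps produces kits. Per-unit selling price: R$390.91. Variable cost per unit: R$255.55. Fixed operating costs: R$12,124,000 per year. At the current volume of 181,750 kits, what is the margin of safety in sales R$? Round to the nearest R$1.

Unit CM = price − variable cost = R$390.91 − R$255.55 = R$135.36. Break-even units = R$12,124,000 ÷ R$135.36 = 89,568.56; break-even revenue = 89,568.56 × R$390.91 = R$35,013,244.98.
Current sales = 181,750 × R$390.91 = R$71,047,892.50.
Margin of safety = R$71,047,892.50 − R$35,013,244.98 = R$36,034,648.

R$36,034,648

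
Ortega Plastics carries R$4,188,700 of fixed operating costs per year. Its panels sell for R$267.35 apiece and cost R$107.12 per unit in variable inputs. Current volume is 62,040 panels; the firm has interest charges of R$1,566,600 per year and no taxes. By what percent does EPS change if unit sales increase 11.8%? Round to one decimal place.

+28.0%

At 62,040 units, contribution = 62,040 × R$160.23 = R$9,940,669.20.
EBIT = R$9,940,669.20 − R$4,188,700 = R$5,751,969.20.
Interest = R$1,566,600.00, so EBIT − I = R$4,185,369.20.
Degree of combined leverage = contribution ÷ (EBIT − I) = R$9,940,669.20 ÷ R$4,185,369.20 = 2.3751.
EPS therefore changes by 2.3751 × (+11.8%) = +28.0%.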